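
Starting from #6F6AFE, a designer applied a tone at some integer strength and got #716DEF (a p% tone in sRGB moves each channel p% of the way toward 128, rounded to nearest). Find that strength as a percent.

#6F6AFE is rgb(111, 106, 254); #716DEF is rgb(113, 109, 239).
On the B channel (widest range): 239 ≈ 254 + (p/100)(128 − 254), so p ≈ 100×(239 − 254)/(128 − 254) = -1500/-126 = 11.90.
p = 12 reproduces all three channels after rounding.

12%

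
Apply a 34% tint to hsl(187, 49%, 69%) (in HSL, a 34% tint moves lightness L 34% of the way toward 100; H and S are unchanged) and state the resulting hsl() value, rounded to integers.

hsl(187, 49%, 80%)

L moves 34% from 69 toward 100: 69 + 10.54 = 79.54 → 80.
H and S are unchanged.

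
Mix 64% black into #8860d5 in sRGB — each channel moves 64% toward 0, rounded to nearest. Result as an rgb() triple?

rgb(49, 35, 77)

#8860d5 is rgb(136, 96, 213).
Lerp each channel 64% toward 0:
  R: 136 − 87.04 = 48.96 → 49
  G: 96 + 0.64×(0−96) = 96 − 61.44 = 34.56 → 35
  B: 213 + 0.64×(0−213) = 213 − 136.32 = 76.68 → 77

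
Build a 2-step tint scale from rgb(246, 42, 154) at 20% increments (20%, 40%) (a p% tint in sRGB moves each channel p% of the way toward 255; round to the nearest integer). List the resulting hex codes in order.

20%: (246 + 1.8 = 247.8→248, 42 + 42.6 = 84.6→85, 154 + 20.2 = 174.2→174) → #F855AE
40%: (246 + 3.6 = 249.6→250, 42 + 85.2 = 127.2→127, 154 + 40.4 = 194.4→194) → #FA7FC2

#F855AE, #FA7FC2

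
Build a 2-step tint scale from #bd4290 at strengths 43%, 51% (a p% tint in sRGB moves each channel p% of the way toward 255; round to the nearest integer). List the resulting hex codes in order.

#bd4290 is rgb(189, 66, 144).
43%: (189 + 28.38 = 217.38→217, 66 + 81.27 = 147.27→147, 144 + 47.73 = 191.73→192) → #d993c0
51%: (189 + 33.66 = 222.66→223, 66 + 96.39 = 162.39→162, 144 + 56.61 = 200.61→201) → #dfa2c9

#d993c0, #dfa2c9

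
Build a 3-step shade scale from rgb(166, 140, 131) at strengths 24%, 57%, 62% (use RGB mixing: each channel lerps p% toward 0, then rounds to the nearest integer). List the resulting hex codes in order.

#7e6a64, #473c38, #3f3532

24%: (166 − 39.84 = 126.16→126, 140 − 33.6 = 106.4→106, 131 − 31.44 = 99.56→100) → #7e6a64
57%: (166 − 94.62 = 71.38→71, 140 − 79.8 = 60.2→60, 131 − 74.67 = 56.33→56) → #473c38
62%: (166 − 102.92 = 63.08→63, 140 − 86.8 = 53.2→53, 131 − 81.22 = 49.78→50) → #3f3532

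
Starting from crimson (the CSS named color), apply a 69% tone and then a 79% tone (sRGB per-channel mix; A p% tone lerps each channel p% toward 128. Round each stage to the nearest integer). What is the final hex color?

CSS crimson is rgb(220, 20, 60).
A 69% tone moves each channel 69% toward 128:
  R: 220 − 63.48 = 156.52 → 157
  G: 20 + 0.69×(128−20) = 20 + 74.52 = 94.52 → 95
  B: 60 + 0.69×(128−60) = 60 + 46.92 = 106.92 → 107
After the tone: rgb(157, 95, 107) = #9D5F6B.
Per channel, c → c + 0.79(128 − c):
  R: 157 − 22.91 = 134.09 → 134
  G: 95 + 26.07 = 121.07 → 121
  B: 107 + 16.59 = 123.59 → 124
rgb(134, 121, 124) = #86797C.

#86797C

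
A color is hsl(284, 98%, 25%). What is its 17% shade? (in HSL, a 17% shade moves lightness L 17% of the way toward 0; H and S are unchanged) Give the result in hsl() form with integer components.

hsl(284, 98%, 21%)

L moves 17% from 25 toward 0: 25 − 4.25 = 20.75 → 21.
H and S are unchanged.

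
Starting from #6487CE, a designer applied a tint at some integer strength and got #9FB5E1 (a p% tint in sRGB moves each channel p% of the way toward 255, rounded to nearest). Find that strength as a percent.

#6487CE is rgb(100, 135, 206); #9FB5E1 is rgb(159, 181, 225).
On the R channel (widest range): 159 ≈ 100 + (p/100)(255 − 100), so p ≈ 100×(159 − 100)/(255 − 100) = 5900/155 = 38.06.
p = 38 reproduces all three channels after rounding.

38%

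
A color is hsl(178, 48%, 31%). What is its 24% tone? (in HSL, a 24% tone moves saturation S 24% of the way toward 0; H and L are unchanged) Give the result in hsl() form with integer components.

S moves 24% from 48 toward 0: 48 − 11.52 = 36.48 → 36.
H and L are unchanged.

hsl(178, 36%, 31%)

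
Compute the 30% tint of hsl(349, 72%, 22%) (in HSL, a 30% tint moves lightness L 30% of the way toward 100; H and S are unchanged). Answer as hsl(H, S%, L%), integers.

L moves 30% from 22 toward 100: 22 + 23.4 = 45.4 → 45.
H and S are unchanged.

hsl(349, 72%, 45%)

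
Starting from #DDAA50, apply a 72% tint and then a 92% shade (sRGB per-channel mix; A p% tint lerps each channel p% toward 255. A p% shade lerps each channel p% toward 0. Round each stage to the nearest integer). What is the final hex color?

#141210

#DDAA50 is rgb(221, 170, 80).
A 72% tint moves each channel 72% toward 255:
  R: 221 + 24.48 = 245.48 → 245
  G: 170 + 61.2 = 231.2 → 231
  B: 80 + 126 = 206 → 206
After the tint: rgb(245, 231, 206) = #F5E7CE.
A 92% shade moves each channel 92% toward 0:
  R: 245 + 0.92×(0−245) = 245 − 225.4 = 19.6 → 20
  G: 231 + 0.92×(0−231) = 231 − 212.52 = 18.48 → 18
  B: 206 + 0.92×(0−206) = 206 − 189.52 = 16.48 → 16
rgb(20, 18, 16) = #141210.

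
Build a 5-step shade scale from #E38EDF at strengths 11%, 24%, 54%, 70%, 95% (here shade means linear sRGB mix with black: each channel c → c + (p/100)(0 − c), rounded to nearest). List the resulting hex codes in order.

#E38EDF is rgb(227, 142, 223).
11%: (227 − 24.97 = 202.03→202, 142 − 15.62 = 126.38→126, 223 − 24.53 = 198.47→198) → #CA7EC6
24%: (227 − 54.48 = 172.52→173, 142 − 34.08 = 107.92→108, 223 − 53.52 = 169.48→169) → #AD6CA9
54%: (227 − 122.58 = 104.42→104, 142 − 76.68 = 65.32→65, 223 − 120.42 = 102.58→103) → #684167
70%: (227 − 158.9 = 68.1→68, 142 − 99.4 = 42.6→43, 223 − 156.1 = 66.9→67) → #442B43
95%: (227 − 215.65 = 11.35→11, 142 − 134.9 = 7.1→7, 223 − 211.85 = 11.15→11) → #0B070B

#CA7EC6, #AD6CA9, #684167, #442B43, #0B070B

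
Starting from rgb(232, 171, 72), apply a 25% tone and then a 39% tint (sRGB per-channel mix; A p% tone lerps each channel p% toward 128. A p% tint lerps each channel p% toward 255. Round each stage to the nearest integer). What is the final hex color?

A 25% tone moves each channel 25% toward 128:
  R: 232 − 26 = 206 → 206
  G: 171 + 0.25×(128−171) = 171 − 10.75 = 160.25 → 160
  B: 72 + 0.25×(128−72) = 72 + 14 = 86 → 86
After the tone: rgb(206, 160, 86) = #CEA056.
Per channel, c → c + 0.39(255 − c):
  R: 206 + 0.39×(255−206) = 206 + 19.11 = 225.11 → 225
  G: 160 + 0.39×(255−160) = 160 + 37.05 = 197.05 → 197
  B: 86 + 0.39×(255−86) = 86 + 65.91 = 151.91 → 152
rgb(225, 197, 152) = #E1C598.

#E1C598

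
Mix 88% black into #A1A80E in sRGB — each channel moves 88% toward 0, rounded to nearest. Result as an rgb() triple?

rgb(19, 20, 2)

#A1A80E is rgb(161, 168, 14).
Lerp each channel 88% toward 0:
  R: 161 + 0.88×(0−161) = 161 − 141.68 = 19.32 → 19
  G: 168 − 147.84 = 20.16 → 20
  B: 14 + 0.88×(0−14) = 14 − 12.32 = 1.68 → 2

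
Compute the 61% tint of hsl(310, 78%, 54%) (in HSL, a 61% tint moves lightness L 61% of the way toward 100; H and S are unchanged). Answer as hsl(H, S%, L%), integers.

L moves 61% from 54 toward 100: 54 + 28.06 = 82.06 → 82.
H and S are unchanged.

hsl(310, 78%, 82%)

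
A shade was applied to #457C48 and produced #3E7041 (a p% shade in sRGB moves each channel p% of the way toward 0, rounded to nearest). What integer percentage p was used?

#457C48 is rgb(69, 124, 72); #3E7041 is rgb(62, 112, 65).
On the G channel (widest range): 112 ≈ 124 + (p/100)(0 − 124), so p ≈ 100×(112 − 124)/(0 − 124) = -1200/-124 = 9.68.
p = 10 reproduces all three channels after rounding.

10%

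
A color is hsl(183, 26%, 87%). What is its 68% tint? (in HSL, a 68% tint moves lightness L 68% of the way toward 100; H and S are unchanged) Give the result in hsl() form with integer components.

L moves 68% from 87 toward 100: 87 + 8.84 = 95.84 → 96.
H and S are unchanged.

hsl(183, 26%, 96%)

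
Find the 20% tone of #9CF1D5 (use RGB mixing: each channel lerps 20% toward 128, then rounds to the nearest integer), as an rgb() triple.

#9CF1D5 is rgb(156, 241, 213).
A 20% tone moves each channel 20% toward 128:
  R: 156 − 5.6 = 150.4 → 150
  G: 241 − 22.6 = 218.4 → 218
  B: 213 + 0.2×(128−213) = 213 − 17 = 196 → 196

rgb(150, 218, 196)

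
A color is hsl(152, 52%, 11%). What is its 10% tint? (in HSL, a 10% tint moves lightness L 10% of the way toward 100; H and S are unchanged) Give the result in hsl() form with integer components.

L moves 10% from 11 toward 100: 11 + 8.9 = 19.9 → 20.
H and S are unchanged.

hsl(152, 52%, 20%)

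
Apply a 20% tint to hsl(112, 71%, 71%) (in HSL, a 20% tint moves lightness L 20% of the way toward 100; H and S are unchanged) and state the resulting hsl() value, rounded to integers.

hsl(112, 71%, 77%)

L moves 20% from 71 toward 100: 71 + 5.8 = 76.8 → 77.
H and S are unchanged.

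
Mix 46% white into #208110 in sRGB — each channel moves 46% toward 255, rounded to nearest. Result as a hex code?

#87bb7e

#208110 is rgb(32, 129, 16).
Lerp each channel 46% toward 255:
  R: 32 + 102.58 = 134.58 → 135
  G: 129 + 0.46×(255−129) = 129 + 57.96 = 186.96 → 187
  B: 16 + 109.94 = 125.94 → 126
rgb(135, 187, 126) = #87bb7e.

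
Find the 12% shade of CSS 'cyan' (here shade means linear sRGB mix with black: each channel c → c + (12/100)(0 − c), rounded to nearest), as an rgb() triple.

rgb(0, 224, 224)

CSS cyan is rgb(0, 255, 255).
Lerp each channel 12% toward 0:
  R: 0 + 0 = 0 → 0
  G: 255 + 0.12×(0−255) = 255 − 30.6 = 224.4 → 224
  B: 255 + 0.12×(0−255) = 255 − 30.6 = 224.4 → 224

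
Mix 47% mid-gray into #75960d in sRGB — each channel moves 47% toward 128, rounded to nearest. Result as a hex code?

#75960d is rgb(117, 150, 13).
A 47% tone moves each channel 47% toward 128:
  R: 117 + 5.17 = 122.17 → 122
  G: 150 − 10.34 = 139.66 → 140
  B: 13 + 0.47×(128−13) = 13 + 54.05 = 67.05 → 67
rgb(122, 140, 67) = #7a8c43.

#7a8c43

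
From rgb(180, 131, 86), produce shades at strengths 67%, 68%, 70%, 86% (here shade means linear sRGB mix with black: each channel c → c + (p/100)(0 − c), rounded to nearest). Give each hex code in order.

67%: (180 − 120.6 = 59.4→59, 131 − 87.77 = 43.23→43, 86 − 57.62 = 28.38→28) → #3b2b1c
68%: (180 − 122.4 = 57.6→58, 131 − 89.08 = 41.92→42, 86 − 58.48 = 27.52→28) → #3a2a1c
70%: (180 − 126 = 54→54, 131 − 91.7 = 39.3→39, 86 − 60.2 = 25.8→26) → #36271a
86%: (180 − 154.8 = 25.2→25, 131 − 112.66 = 18.34→18, 86 − 73.96 = 12.04→12) → #19120c

#3b2b1c, #3a2a1c, #36271a, #19120c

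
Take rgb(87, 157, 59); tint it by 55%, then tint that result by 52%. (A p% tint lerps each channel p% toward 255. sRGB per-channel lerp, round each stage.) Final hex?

Lerp each channel 55% toward 255:
  R: 87 + 92.4 = 179.4 → 179
  G: 157 + 0.55×(255−157) = 157 + 53.9 = 210.9 → 211
  B: 59 + 0.55×(255−59) = 59 + 107.8 = 166.8 → 167
After the tint: rgb(179, 211, 167) = #B3D3A7.
A 52% tint moves each channel 52% toward 255:
  R: 179 + 39.52 = 218.52 → 219
  G: 211 + 0.52×(255−211) = 211 + 22.88 = 233.88 → 234
  B: 167 + 0.52×(255−167) = 167 + 45.76 = 212.76 → 213
rgb(219, 234, 213) = #DBEAD5.

#DBEAD5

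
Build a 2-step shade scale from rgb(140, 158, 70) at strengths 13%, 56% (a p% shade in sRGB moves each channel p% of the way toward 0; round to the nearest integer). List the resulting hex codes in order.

#7A893D, #3E461F

13%: (140 − 18.2 = 121.8→122, 158 − 20.54 = 137.46→137, 70 − 9.1 = 60.9→61) → #7A893D
56%: (140 − 78.4 = 61.6→62, 158 − 88.48 = 69.52→70, 70 − 39.2 = 30.8→31) → #3E461F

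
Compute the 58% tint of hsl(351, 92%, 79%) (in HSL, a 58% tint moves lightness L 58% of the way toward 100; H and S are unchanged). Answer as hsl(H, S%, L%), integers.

hsl(351, 92%, 91%)

L moves 58% from 79 toward 100: 79 + 12.18 = 91.18 → 91.
H and S are unchanged.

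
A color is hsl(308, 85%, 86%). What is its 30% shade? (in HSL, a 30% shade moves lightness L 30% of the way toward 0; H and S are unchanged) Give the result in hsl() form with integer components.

L moves 30% from 86 toward 0: 86 − 25.8 = 60.2 → 60.
H and S are unchanged.

hsl(308, 85%, 60%)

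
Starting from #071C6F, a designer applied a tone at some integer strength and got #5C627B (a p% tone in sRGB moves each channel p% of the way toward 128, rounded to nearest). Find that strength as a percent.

70%

#071C6F is rgb(7, 28, 111); #5C627B is rgb(92, 98, 123).
On the R channel (widest range): 92 ≈ 7 + (p/100)(128 − 7), so p ≈ 100×(92 − 7)/(128 − 7) = 8500/121 = 70.25.
p = 70 reproduces all three channels after rounding.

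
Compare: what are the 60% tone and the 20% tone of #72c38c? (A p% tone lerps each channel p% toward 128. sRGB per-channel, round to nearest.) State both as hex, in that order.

#72c38c is rgb(114, 195, 140).
60% tone:
  R: 114 + 8.4 = 122.4 → 122
  G: 195 + 0.6×(128−195) = 195 − 40.2 = 154.8 → 155
  B: 140 − 7.2 = 132.8 → 133
  → #7a9b85
20% tone:
  R: 114 + 0.2×(128−114) = 114 + 2.8 = 116.8 → 117
  G: 195 − 13.4 = 181.6 → 182
  B: 140 + 0.2×(128−140) = 140 − 2.4 = 137.6 → 138
  → #75b68a

#7a9b85, #75b68a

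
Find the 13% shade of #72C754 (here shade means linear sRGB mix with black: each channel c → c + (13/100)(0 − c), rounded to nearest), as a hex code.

#72C754 is rgb(114, 199, 84).
A 13% shade moves each channel 13% toward 0:
  R: 114 + 0.13×(0−114) = 114 − 14.82 = 99.18 → 99
  G: 199 + 0.13×(0−199) = 199 − 25.87 = 173.13 → 173
  B: 84 + 0.13×(0−84) = 84 − 10.92 = 73.08 → 73
rgb(99, 173, 73) = #63AD49.

#63AD49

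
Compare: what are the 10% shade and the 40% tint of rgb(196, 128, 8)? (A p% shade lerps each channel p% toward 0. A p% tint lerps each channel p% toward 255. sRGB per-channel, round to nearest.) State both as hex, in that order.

#b07307, #dcb36b

10% shade:
  R: 196 − 19.6 = 176.4 → 176
  G: 128 + 0.1×(0−128) = 128 − 12.8 = 115.2 → 115
  B: 8 + 0.1×(0−8) = 8 − 0.8 = 7.2 → 7
  → #b07307
40% tint:
  R: 196 + 0.4×(255−196) = 196 + 23.6 = 219.6 → 220
  G: 128 + 50.8 = 178.8 → 179
  B: 8 + 0.4×(255−8) = 8 + 98.8 = 106.8 → 107
  → #dcb36b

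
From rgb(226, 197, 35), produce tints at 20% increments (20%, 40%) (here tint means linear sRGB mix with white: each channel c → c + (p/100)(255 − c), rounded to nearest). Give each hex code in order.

#e8d14f, #eedc7b

20%: (226 + 5.8 = 231.8→232, 197 + 11.6 = 208.6→209, 35 + 44 = 79→79) → #e8d14f
40%: (226 + 11.6 = 237.6→238, 197 + 23.2 = 220.2→220, 35 + 88 = 123→123) → #eedc7b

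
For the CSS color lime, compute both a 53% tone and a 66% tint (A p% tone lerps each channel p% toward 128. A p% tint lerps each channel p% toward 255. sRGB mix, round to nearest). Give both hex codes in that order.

CSS lime is rgb(0, 255, 0).
53% tone:
  R: 0 + 67.84 = 67.84 → 68
  G: 255 + 0.53×(128−255) = 255 − 67.31 = 187.69 → 188
  B: 0 + 0.53×(128−0) = 0 + 67.84 = 67.84 → 68
  → #44bc44
66% tint:
  R: 0 + 168.3 = 168.3 → 168
  G: 255 + 0 = 255 → 255
  B: 0 + 0.66×(255−0) = 0 + 168.3 = 168.3 → 168
  → #a8ffa8

#44bc44, #a8ffa8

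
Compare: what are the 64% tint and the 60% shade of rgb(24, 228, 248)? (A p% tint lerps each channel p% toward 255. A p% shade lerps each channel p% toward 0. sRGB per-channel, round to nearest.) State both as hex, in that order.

#acf5fc, #0a5b63

64% tint:
  R: 24 + 0.64×(255−24) = 24 + 147.84 = 171.84 → 172
  G: 228 + 0.64×(255−228) = 228 + 17.28 = 245.28 → 245
  B: 248 + 4.48 = 252.48 → 252
  → #acf5fc
60% shade:
  R: 24 + 0.6×(0−24) = 24 − 14.4 = 9.6 → 10
  G: 228 − 136.8 = 91.2 → 91
  B: 248 − 148.8 = 99.2 → 99
  → #0a5b63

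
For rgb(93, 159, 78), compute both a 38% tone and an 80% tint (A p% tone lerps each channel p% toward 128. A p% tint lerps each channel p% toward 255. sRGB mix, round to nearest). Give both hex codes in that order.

#6a9361, #dfecdc

38% tone:
  R: 93 + 0.38×(128−93) = 93 + 13.3 = 106.3 → 106
  G: 159 + 0.38×(128−159) = 159 − 11.78 = 147.22 → 147
  B: 78 + 0.38×(128−78) = 78 + 19 = 97 → 97
  → #6a9361
80% tint:
  R: 93 + 0.8×(255−93) = 93 + 129.6 = 222.6 → 223
  G: 159 + 76.8 = 235.8 → 236
  B: 78 + 141.6 = 219.6 → 220
  → #dfecdc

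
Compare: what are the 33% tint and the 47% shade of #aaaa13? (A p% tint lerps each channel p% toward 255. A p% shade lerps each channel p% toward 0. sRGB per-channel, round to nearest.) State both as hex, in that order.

#c6c661, #5a5a0a

#aaaa13 is rgb(170, 170, 19).
33% tint:
  R: 170 + 0.33×(255−170) = 170 + 28.05 = 198.05 → 198
  G: 170 + 0.33×(255−170) = 170 + 28.05 = 198.05 → 198
  B: 19 + 0.33×(255−19) = 19 + 77.88 = 96.88 → 97
  → #c6c661
47% shade:
  R: 170 + 0.47×(0−170) = 170 − 79.9 = 90.1 → 90
  G: 170 − 79.9 = 90.1 → 90
  B: 19 − 8.93 = 10.07 → 10
  → #5a5a0a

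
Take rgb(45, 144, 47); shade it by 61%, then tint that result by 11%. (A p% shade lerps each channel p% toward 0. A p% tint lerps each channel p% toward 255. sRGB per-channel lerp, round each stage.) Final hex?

#2c4e2c

A 61% shade moves each channel 61% toward 0:
  R: 45 − 27.45 = 17.55 → 18
  G: 144 − 87.84 = 56.16 → 56
  B: 47 + 0.61×(0−47) = 47 − 28.67 = 18.33 → 18
After the shade: rgb(18, 56, 18) = #123812.
Lerp each channel 11% toward 255:
  R: 18 + 0.11×(255−18) = 18 + 26.07 = 44.07 → 44
  G: 56 + 21.89 = 77.89 → 78
  B: 18 + 0.11×(255−18) = 18 + 26.07 = 44.07 → 44
rgb(44, 78, 44) = #2c4e2c.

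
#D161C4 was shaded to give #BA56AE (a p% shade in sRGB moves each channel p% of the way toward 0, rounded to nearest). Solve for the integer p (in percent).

11%

#D161C4 is rgb(209, 97, 196); #BA56AE is rgb(186, 86, 174).
On the R channel (widest range): 186 ≈ 209 + (p/100)(0 − 209), so p ≈ 100×(186 − 209)/(0 − 209) = -2300/-209 = 11.00.
p = 11 reproduces all three channels after rounding.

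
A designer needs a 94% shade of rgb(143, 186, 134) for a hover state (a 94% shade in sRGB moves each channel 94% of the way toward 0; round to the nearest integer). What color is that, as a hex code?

#090b08

Lerp each channel 94% toward 0:
  R: 143 + 0.94×(0−143) = 143 − 134.42 = 8.58 → 9
  G: 186 + 0.94×(0−186) = 186 − 174.84 = 11.16 → 11
  B: 134 + 0.94×(0−134) = 134 − 125.96 = 8.04 → 8
rgb(9, 11, 8) = #090b08.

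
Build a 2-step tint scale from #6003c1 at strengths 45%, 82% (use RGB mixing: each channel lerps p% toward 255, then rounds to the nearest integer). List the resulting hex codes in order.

#a874dd, #e2d2f4

#6003c1 is rgb(96, 3, 193).
45%: (96 + 71.55 = 167.55→168, 3 + 113.4 = 116.4→116, 193 + 27.9 = 220.9→221) → #a874dd
82%: (96 + 130.38 = 226.38→226, 3 + 206.64 = 209.64→210, 193 + 50.84 = 243.84→244) → #e2d2f4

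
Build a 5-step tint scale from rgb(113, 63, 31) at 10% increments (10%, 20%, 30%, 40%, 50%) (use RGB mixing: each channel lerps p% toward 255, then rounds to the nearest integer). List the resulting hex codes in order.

#7F5235, #8D654C, #9C7962, #AA8C79, #B89F8F

10%: (113 + 14.2 = 127.2→127, 63 + 19.2 = 82.2→82, 31 + 22.4 = 53.4→53) → #7F5235
20%: (113 + 28.4 = 141.4→141, 63 + 38.4 = 101.4→101, 31 + 44.8 = 75.8→76) → #8D654C
30%: (113 + 42.6 = 155.6→156, 63 + 57.6 = 120.6→121, 31 + 67.2 = 98.2→98) → #9C7962
40%: (113 + 56.8 = 169.8→170, 63 + 76.8 = 139.8→140, 31 + 89.6 = 120.6→121) → #AA8C79
50%: (113 + 71 = 184→184, 63 + 96 = 159→159, 31 + 112 = 143→143) → #B89F8F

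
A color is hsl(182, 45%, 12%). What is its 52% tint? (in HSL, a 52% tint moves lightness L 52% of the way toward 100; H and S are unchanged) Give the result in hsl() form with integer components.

hsl(182, 45%, 58%)

L moves 52% from 12 toward 100: 12 + 45.76 = 57.76 → 58.
H and S are unchanged.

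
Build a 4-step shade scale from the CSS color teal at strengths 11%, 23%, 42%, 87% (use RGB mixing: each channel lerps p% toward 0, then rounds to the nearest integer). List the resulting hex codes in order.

#007272, #006363, #004a4a, #001111

CSS teal is rgb(0, 128, 128).
11%: (0→0, 128 − 14.08 = 113.92→114, 128 − 14.08 = 113.92→114) → #007272
23%: (0→0, 128 − 29.44 = 98.56→99, 128 − 29.44 = 98.56→99) → #006363
42%: (0→0, 128 − 53.76 = 74.24→74, 128 − 53.76 = 74.24→74) → #004a4a
87%: (0→0, 128 − 111.36 = 16.64→17, 128 − 111.36 = 16.64→17) → #001111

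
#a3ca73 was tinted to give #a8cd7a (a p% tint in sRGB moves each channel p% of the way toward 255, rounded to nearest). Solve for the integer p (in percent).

#a3ca73 is rgb(163, 202, 115); #a8cd7a is rgb(168, 205, 122).
On the B channel (widest range): 122 ≈ 115 + (p/100)(255 − 115), so p ≈ 100×(122 − 115)/(255 − 115) = 700/140 = 5.00.
p = 5 reproduces all three channels after rounding.

5%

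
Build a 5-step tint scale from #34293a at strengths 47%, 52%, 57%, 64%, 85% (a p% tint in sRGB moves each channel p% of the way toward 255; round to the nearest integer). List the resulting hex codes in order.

#34293a is rgb(52, 41, 58).
47%: (52 + 95.41 = 147.41→147, 41 + 100.58 = 141.58→142, 58 + 92.59 = 150.59→151) → #938e97
52%: (52 + 105.56 = 157.56→158, 41 + 111.28 = 152.28→152, 58 + 102.44 = 160.44→160) → #9e98a0
57%: (52 + 115.71 = 167.71→168, 41 + 121.98 = 162.98→163, 58 + 112.29 = 170.29→170) → #a8a3aa
64%: (52 + 129.92 = 181.92→182, 41 + 136.96 = 177.96→178, 58 + 126.08 = 184.08→184) → #b6b2b8
85%: (52 + 172.55 = 224.55→225, 41 + 181.9 = 222.9→223, 58 + 167.45 = 225.45→225) → #e1dfe1

#938e97, #9e98a0, #a8a3aa, #b6b2b8, #e1dfe1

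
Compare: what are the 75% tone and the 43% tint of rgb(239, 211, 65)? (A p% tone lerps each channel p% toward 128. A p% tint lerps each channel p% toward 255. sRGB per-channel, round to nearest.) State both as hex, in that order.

75% tone:
  R: 239 − 83.25 = 155.75 → 156
  G: 211 − 62.25 = 148.75 → 149
  B: 65 + 47.25 = 112.25 → 112
  → #9c9570
43% tint:
  R: 239 + 0.43×(255−239) = 239 + 6.88 = 245.88 → 246
  G: 211 + 0.43×(255−211) = 211 + 18.92 = 229.92 → 230
  B: 65 + 0.43×(255−65) = 65 + 81.7 = 146.7 → 147
  → #f6e693

#9c9570, #f6e693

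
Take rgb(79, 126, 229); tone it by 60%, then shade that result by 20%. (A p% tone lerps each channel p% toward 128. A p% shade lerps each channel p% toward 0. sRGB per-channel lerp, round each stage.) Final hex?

A 60% tone moves each channel 60% toward 128:
  R: 79 + 0.6×(128−79) = 79 + 29.4 = 108.4 → 108
  G: 126 + 0.6×(128−126) = 126 + 1.2 = 127.2 → 127
  B: 229 − 60.6 = 168.4 → 168
After the tone: rgb(108, 127, 168) = #6C7FA8.
Per channel, c → c + 0.2(0 − c):
  R: 108 − 21.6 = 86.4 → 86
  G: 127 − 25.4 = 101.6 → 102
  B: 168 + 0.2×(0−168) = 168 − 33.6 = 134.4 → 134
rgb(86, 102, 134) = #566686.

#566686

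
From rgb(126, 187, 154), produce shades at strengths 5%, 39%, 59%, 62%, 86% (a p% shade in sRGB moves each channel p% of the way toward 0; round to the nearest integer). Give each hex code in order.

#78B292, #4D725E, #344D3F, #30473B, #121A16

5%: (126 − 6.3 = 119.7→120, 187 − 9.35 = 177.65→178, 154 − 7.7 = 146.3→146) → #78B292
39%: (126 − 49.14 = 76.86→77, 187 − 72.93 = 114.07→114, 154 − 60.06 = 93.94→94) → #4D725E
59%: (126 − 74.34 = 51.66→52, 187 − 110.33 = 76.67→77, 154 − 90.86 = 63.14→63) → #344D3F
62%: (126 − 78.12 = 47.88→48, 187 − 115.94 = 71.06→71, 154 − 95.48 = 58.52→59) → #30473B
86%: (126 − 108.36 = 17.64→18, 187 − 160.82 = 26.18→26, 154 − 132.44 = 21.56→22) → #121A16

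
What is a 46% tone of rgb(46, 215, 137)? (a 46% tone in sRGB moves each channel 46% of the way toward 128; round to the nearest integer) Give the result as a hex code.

Per channel, c → c + 0.46(128 − c):
  R: 46 + 0.46×(128−46) = 46 + 37.72 = 83.72 → 84
  G: 215 + 0.46×(128−215) = 215 − 40.02 = 174.98 → 175
  B: 137 + 0.46×(128−137) = 137 − 4.14 = 132.86 → 133
rgb(84, 175, 133) = #54AF85.

#54AF85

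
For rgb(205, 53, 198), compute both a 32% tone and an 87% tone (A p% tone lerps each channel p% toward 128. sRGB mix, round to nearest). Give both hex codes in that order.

#b44db0, #8a7689

32% tone:
  R: 205 + 0.32×(128−205) = 205 − 24.64 = 180.36 → 180
  G: 53 + 24 = 77 → 77
  B: 198 − 22.4 = 175.6 → 176
  → #b44db0
87% tone:
  R: 205 + 0.87×(128−205) = 205 − 66.99 = 138.01 → 138
  G: 53 + 0.87×(128−53) = 53 + 65.25 = 118.25 → 118
  B: 198 − 60.9 = 137.1 → 137
  → #8a7689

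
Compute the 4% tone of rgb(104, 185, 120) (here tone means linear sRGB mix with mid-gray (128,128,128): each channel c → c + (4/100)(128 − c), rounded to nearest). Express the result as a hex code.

Lerp each channel 4% toward 128:
  R: 104 + 0.96 = 104.96 → 105
  G: 185 − 2.28 = 182.72 → 183
  B: 120 + 0.04×(128−120) = 120 + 0.32 = 120.32 → 120
rgb(105, 183, 120) = #69B778.

#69B778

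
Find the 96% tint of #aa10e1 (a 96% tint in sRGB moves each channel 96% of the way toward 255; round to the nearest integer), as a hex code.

#fcf5fe

#aa10e1 is rgb(170, 16, 225).
A 96% tint moves each channel 96% toward 255:
  R: 170 + 0.96×(255−170) = 170 + 81.6 = 251.6 → 252
  G: 16 + 0.96×(255−16) = 16 + 229.44 = 245.44 → 245
  B: 225 + 28.8 = 253.8 → 254
rgb(252, 245, 254) = #fcf5fe.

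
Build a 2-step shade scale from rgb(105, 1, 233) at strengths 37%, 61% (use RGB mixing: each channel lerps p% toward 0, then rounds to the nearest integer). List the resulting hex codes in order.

37%: (105 − 38.85 = 66.15→66, 1→1, 233 − 86.21 = 146.79→147) → #420193
61%: (105 − 64.05 = 40.95→41, 1 − 0.61 = 0.39→0, 233 − 142.13 = 90.87→91) → #29005B

#420193, #29005B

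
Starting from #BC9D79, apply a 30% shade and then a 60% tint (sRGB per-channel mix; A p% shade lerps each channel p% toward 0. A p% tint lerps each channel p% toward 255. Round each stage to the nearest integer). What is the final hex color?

#BC9D79 is rgb(188, 157, 121).
Per channel, c → c + 0.3(0 − c):
  R: 188 + 0.3×(0−188) = 188 − 56.4 = 131.6 → 132
  G: 157 − 47.1 = 109.9 → 110
  B: 121 + 0.3×(0−121) = 121 − 36.3 = 84.7 → 85
After the shade: rgb(132, 110, 85) = #846E55.
Lerp each channel 60% toward 255:
  R: 132 + 0.6×(255−132) = 132 + 73.8 = 205.8 → 206
  G: 110 + 0.6×(255−110) = 110 + 87 = 197 → 197
  B: 85 + 102 = 187 → 187
rgb(206, 197, 187) = #CEC5BB.

#CEC5BB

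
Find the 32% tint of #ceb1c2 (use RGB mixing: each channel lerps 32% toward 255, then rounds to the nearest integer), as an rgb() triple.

rgb(222, 202, 214)

#ceb1c2 is rgb(206, 177, 194).
Per channel, c → c + 0.32(255 − c):
  R: 206 + 0.32×(255−206) = 206 + 15.68 = 221.68 → 222
  G: 177 + 24.96 = 201.96 → 202
  B: 194 + 0.32×(255−194) = 194 + 19.52 = 213.52 → 214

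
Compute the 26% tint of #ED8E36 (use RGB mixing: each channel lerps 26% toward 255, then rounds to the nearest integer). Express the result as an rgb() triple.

#ED8E36 is rgb(237, 142, 54).
A 26% tint moves each channel 26% toward 255:
  R: 237 + 0.26×(255−237) = 237 + 4.68 = 241.68 → 242
  G: 142 + 29.38 = 171.38 → 171
  B: 54 + 0.26×(255−54) = 54 + 52.26 = 106.26 → 106

rgb(242, 171, 106)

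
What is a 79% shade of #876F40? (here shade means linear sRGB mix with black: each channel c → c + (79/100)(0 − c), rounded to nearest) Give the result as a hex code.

#876F40 is rgb(135, 111, 64).
Lerp each channel 79% toward 0:
  R: 135 + 0.79×(0−135) = 135 − 106.65 = 28.35 → 28
  G: 111 − 87.69 = 23.31 → 23
  B: 64 − 50.56 = 13.44 → 13
rgb(28, 23, 13) = #1C170D.

#1C170D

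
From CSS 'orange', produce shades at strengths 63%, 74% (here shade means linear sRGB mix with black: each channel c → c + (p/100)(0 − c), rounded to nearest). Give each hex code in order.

#5E3D00, #422B00

CSS orange is rgb(255, 165, 0).
63%: (255 − 160.65 = 94.35→94, 165 − 103.95 = 61.05→61, 0→0) → #5E3D00
74%: (255 − 188.7 = 66.3→66, 165 − 122.1 = 42.9→43, 0→0) → #422B00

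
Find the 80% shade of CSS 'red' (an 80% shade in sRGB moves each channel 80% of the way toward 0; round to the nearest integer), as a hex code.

CSS red is rgb(255, 0, 0).
Lerp each channel 80% toward 0:
  R: 255 − 204 = 51 → 51
  G: 0 + 0 = 0 → 0
  B: 0 + 0.8×(0−0) = 0 + 0 = 0 → 0
rgb(51, 0, 0) = #330000.

#330000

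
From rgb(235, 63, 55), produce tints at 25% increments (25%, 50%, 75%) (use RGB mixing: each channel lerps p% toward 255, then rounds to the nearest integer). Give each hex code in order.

25%: (235 + 5 = 240→240, 63 + 48 = 111→111, 55 + 50 = 105→105) → #f06f69
50%: (235 + 10 = 245→245, 63 + 96 = 159→159, 55 + 100 = 155→155) → #f59f9b
75%: (235 + 15 = 250→250, 63 + 144 = 207→207, 55 + 150 = 205→205) → #facfcd

#f06f69, #f59f9b, #facfcd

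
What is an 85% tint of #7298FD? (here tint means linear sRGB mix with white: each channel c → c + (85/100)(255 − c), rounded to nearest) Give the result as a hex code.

#7298FD is rgb(114, 152, 253).
Lerp each channel 85% toward 255:
  R: 114 + 119.85 = 233.85 → 234
  G: 152 + 0.85×(255−152) = 152 + 87.55 = 239.55 → 240
  B: 253 + 0.85×(255−253) = 253 + 1.7 = 254.7 → 255
rgb(234, 240, 255) = #EAF0FF.

#EAF0FF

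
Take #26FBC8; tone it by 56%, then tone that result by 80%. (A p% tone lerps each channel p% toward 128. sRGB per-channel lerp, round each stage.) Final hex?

#788B86

#26FBC8 is rgb(38, 251, 200).
Lerp each channel 56% toward 128:
  R: 38 + 0.56×(128−38) = 38 + 50.4 = 88.4 → 88
  G: 251 − 68.88 = 182.12 → 182
  B: 200 − 40.32 = 159.68 → 160
After the tone: rgb(88, 182, 160) = #58B6A0.
An 80% tone moves each channel 80% toward 128:
  R: 88 + 32 = 120 → 120
  G: 182 − 43.2 = 138.8 → 139
  B: 160 + 0.8×(128−160) = 160 − 25.6 = 134.4 → 134
rgb(120, 139, 134) = #788B86.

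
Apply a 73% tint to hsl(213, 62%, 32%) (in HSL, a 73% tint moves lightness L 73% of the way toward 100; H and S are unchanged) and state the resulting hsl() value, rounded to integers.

L moves 73% from 32 toward 100: 32 + 49.64 = 81.64 → 82.
H and S are unchanged.

hsl(213, 62%, 82%)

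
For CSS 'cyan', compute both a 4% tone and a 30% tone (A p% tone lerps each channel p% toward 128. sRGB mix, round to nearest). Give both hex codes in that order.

CSS cyan is rgb(0, 255, 255).
4% tone:
  R: 0 + 5.12 = 5.12 → 5
  G: 255 + 0.04×(128−255) = 255 − 5.08 = 249.92 → 250
  B: 255 + 0.04×(128−255) = 255 − 5.08 = 249.92 → 250
  → #05FAFA
30% tone:
  R: 0 + 0.3×(128−0) = 0 + 38.4 = 38.4 → 38
  G: 255 + 0.3×(128−255) = 255 − 38.1 = 216.9 → 217
  B: 255 + 0.3×(128−255) = 255 − 38.1 = 216.9 → 217
  → #26D9D9

#05FAFA, #26D9D9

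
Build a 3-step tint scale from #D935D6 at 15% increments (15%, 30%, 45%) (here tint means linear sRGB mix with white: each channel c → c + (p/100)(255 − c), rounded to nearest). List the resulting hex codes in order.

#DF53DC, #E472E2, #EA90E8

#D935D6 is rgb(217, 53, 214).
15%: (217 + 5.7 = 222.7→223, 53 + 30.3 = 83.3→83, 214 + 6.15 = 220.15→220) → #DF53DC
30%: (217 + 11.4 = 228.4→228, 53 + 60.6 = 113.6→114, 214 + 12.3 = 226.3→226) → #E472E2
45%: (217 + 17.1 = 234.1→234, 53 + 90.9 = 143.9→144, 214 + 18.45 = 232.45→232) → #EA90E8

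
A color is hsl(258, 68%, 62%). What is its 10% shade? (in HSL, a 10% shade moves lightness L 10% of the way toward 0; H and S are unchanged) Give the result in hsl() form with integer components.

hsl(258, 68%, 56%)

L moves 10% from 62 toward 0: 62 − 6.2 = 55.8 → 56.
H and S are unchanged.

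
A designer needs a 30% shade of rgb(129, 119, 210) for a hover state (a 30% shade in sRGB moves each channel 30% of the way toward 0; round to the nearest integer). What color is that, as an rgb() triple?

Lerp each channel 30% toward 0:
  R: 129 + 0.3×(0−129) = 129 − 38.7 = 90.3 → 90
  G: 119 − 35.7 = 83.3 → 83
  B: 210 + 0.3×(0−210) = 210 − 63 = 147 → 147

rgb(90, 83, 147)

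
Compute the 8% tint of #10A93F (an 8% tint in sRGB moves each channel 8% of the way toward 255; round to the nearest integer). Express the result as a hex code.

#23B04E

#10A93F is rgb(16, 169, 63).
An 8% tint moves each channel 8% toward 255:
  R: 16 + 0.08×(255−16) = 16 + 19.12 = 35.12 → 35
  G: 169 + 0.08×(255−169) = 169 + 6.88 = 175.88 → 176
  B: 63 + 0.08×(255−63) = 63 + 15.36 = 78.36 → 78
rgb(35, 176, 78) = #23B04E.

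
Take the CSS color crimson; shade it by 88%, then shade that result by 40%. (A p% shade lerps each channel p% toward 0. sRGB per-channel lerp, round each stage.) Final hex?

CSS crimson is rgb(220, 20, 60).
Lerp each channel 88% toward 0:
  R: 220 − 193.6 = 26.4 → 26
  G: 20 + 0.88×(0−20) = 20 − 17.6 = 2.4 → 2
  B: 60 + 0.88×(0−60) = 60 − 52.8 = 7.2 → 7
After the shade: rgb(26, 2, 7) = #1A0207.
Lerp each channel 40% toward 0:
  R: 26 + 0.4×(0−26) = 26 − 10.4 = 15.6 → 16
  G: 2 − 0.8 = 1.2 → 1
  B: 7 − 2.8 = 4.2 → 4
rgb(16, 1, 4) = #100104.

#100104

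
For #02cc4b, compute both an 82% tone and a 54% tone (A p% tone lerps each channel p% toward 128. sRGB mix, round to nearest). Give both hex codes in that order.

#02cc4b is rgb(2, 204, 75).
82% tone:
  R: 2 + 0.82×(128−2) = 2 + 103.32 = 105.32 → 105
  G: 204 + 0.82×(128−204) = 204 − 62.32 = 141.68 → 142
  B: 75 + 0.82×(128−75) = 75 + 43.46 = 118.46 → 118
  → #698e76
54% tone:
  R: 2 + 68.04 = 70.04 → 70
  G: 204 + 0.54×(128−204) = 204 − 41.04 = 162.96 → 163
  B: 75 + 0.54×(128−75) = 75 + 28.62 = 103.62 → 104
  → #46a368

#698e76, #46a368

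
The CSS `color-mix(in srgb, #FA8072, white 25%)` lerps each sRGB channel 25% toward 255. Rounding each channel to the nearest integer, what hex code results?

#FA8072 is rgb(250, 128, 114).
A 25% tint moves each channel 25% toward 255:
  R: 250 + 1.25 = 251.25 → 251
  G: 128 + 31.75 = 159.75 → 160
  B: 114 + 35.25 = 149.25 → 149
rgb(251, 160, 149) = #FBA095.

#FBA095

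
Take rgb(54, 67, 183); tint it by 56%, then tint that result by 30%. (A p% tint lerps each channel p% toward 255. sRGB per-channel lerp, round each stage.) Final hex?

Per channel, c → c + 0.56(255 − c):
  R: 54 + 0.56×(255−54) = 54 + 112.56 = 166.56 → 167
  G: 67 + 105.28 = 172.28 → 172
  B: 183 + 0.56×(255−183) = 183 + 40.32 = 223.32 → 223
After the tint: rgb(167, 172, 223) = #a7acdf.
Per channel, c → c + 0.3(255 − c):
  R: 167 + 0.3×(255−167) = 167 + 26.4 = 193.4 → 193
  G: 172 + 0.3×(255−172) = 172 + 24.9 = 196.9 → 197
  B: 223 + 0.3×(255−223) = 223 + 9.6 = 232.6 → 233
rgb(193, 197, 233) = #c1c5e9.

#c1c5e9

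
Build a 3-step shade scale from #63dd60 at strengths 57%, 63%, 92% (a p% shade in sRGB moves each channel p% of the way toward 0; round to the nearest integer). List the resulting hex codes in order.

#2b5f29, #255224, #081208

#63dd60 is rgb(99, 221, 96).
57%: (99 − 56.43 = 42.57→43, 221 − 125.97 = 95.03→95, 96 − 54.72 = 41.28→41) → #2b5f29
63%: (99 − 62.37 = 36.63→37, 221 − 139.23 = 81.77→82, 96 − 60.48 = 35.52→36) → #255224
92%: (99 − 91.08 = 7.92→8, 221 − 203.32 = 17.68→18, 96 − 88.32 = 7.68→8) → #081208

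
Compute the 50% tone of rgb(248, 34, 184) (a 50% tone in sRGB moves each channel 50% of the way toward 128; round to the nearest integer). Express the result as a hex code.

Lerp each channel 50% toward 128:
  R: 248 + 0.5×(128−248) = 248 − 60 = 188 → 188
  G: 34 + 47 = 81 → 81
  B: 184 − 28 = 156 → 156
rgb(188, 81, 156) = #bc519c.

#bc519c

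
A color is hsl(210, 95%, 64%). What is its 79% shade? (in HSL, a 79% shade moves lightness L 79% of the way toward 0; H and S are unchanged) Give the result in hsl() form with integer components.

hsl(210, 95%, 13%)

L moves 79% from 64 toward 0: 64 − 50.56 = 13.44 → 13.
H and S are unchanged.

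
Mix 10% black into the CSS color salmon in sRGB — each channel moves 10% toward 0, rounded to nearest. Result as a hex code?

#e17367

CSS salmon is rgb(250, 128, 114).
A 10% shade moves each channel 10% toward 0:
  R: 250 + 0.1×(0−250) = 250 − 25 = 225 → 225
  G: 128 + 0.1×(0−128) = 128 − 12.8 = 115.2 → 115
  B: 114 − 11.4 = 102.6 → 103
rgb(225, 115, 103) = #e17367.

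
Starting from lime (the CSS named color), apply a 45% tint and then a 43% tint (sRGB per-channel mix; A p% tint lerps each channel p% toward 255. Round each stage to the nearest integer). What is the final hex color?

#AFFFAF

CSS lime is rgb(0, 255, 0).
Per channel, c → c + 0.45(255 − c):
  R: 0 + 0.45×(255−0) = 0 + 114.75 = 114.75 → 115
  G: 255 + 0 = 255 → 255
  B: 0 + 114.75 = 114.75 → 115
After the tint: rgb(115, 255, 115) = #73FF73.
A 43% tint moves each channel 43% toward 255:
  R: 115 + 0.43×(255−115) = 115 + 60.2 = 175.2 → 175
  G: 255 + 0.43×(255−255) = 255 + 0 = 255 → 255
  B: 115 + 0.43×(255−115) = 115 + 60.2 = 175.2 → 175
rgb(175, 255, 175) = #AFFFAF.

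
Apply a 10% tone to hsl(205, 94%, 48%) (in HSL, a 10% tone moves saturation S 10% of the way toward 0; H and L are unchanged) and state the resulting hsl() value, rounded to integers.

hsl(205, 85%, 48%)

S moves 10% from 94 toward 0: 94 − 9.4 = 84.6 → 85.
H and L are unchanged.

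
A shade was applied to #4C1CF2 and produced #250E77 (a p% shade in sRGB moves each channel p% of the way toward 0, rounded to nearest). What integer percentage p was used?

#4C1CF2 is rgb(76, 28, 242); #250E77 is rgb(37, 14, 119).
On the B channel (widest range): 119 ≈ 242 + (p/100)(0 − 242), so p ≈ 100×(119 − 242)/(0 − 242) = -12300/-242 = 50.83.
p = 51 reproduces all three channels after rounding.

51%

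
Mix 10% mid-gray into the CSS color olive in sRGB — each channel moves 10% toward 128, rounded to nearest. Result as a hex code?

#80800D

CSS olive is rgb(128, 128, 0).
Lerp each channel 10% toward 128:
  R: 128 + 0 = 128 → 128
  G: 128 + 0.1×(128−128) = 128 + 0 = 128 → 128
  B: 0 + 12.8 = 12.8 → 13
rgb(128, 128, 13) = #80800D.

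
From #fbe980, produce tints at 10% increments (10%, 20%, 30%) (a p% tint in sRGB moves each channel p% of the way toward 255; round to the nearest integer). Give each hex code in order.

#fbe980 is rgb(251, 233, 128).
10%: (251→251, 233 + 2.2 = 235.2→235, 128 + 12.7 = 140.7→141) → #fbeb8d
20%: (251 + 0.8 = 251.8→252, 233 + 4.4 = 237.4→237, 128 + 25.4 = 153.4→153) → #fced99
30%: (251 + 1.2 = 252.2→252, 233 + 6.6 = 239.6→240, 128 + 38.1 = 166.1→166) → #fcf0a6

#fbeb8d, #fced99, #fcf0a6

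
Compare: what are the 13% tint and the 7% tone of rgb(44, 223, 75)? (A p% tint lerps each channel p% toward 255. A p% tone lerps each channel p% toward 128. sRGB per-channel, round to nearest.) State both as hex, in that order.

13% tint:
  R: 44 + 0.13×(255−44) = 44 + 27.43 = 71.43 → 71
  G: 223 + 0.13×(255−223) = 223 + 4.16 = 227.16 → 227
  B: 75 + 23.4 = 98.4 → 98
  → #47E362
7% tone:
  R: 44 + 0.07×(128−44) = 44 + 5.88 = 49.88 → 50
  G: 223 − 6.65 = 216.35 → 216
  B: 75 + 0.07×(128−75) = 75 + 3.71 = 78.71 → 79
  → #32D84F

#47E362, #32D84F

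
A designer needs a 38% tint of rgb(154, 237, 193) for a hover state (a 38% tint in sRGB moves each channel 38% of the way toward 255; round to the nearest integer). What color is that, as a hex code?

#C0F4D9

A 38% tint moves each channel 38% toward 255:
  R: 154 + 0.38×(255−154) = 154 + 38.38 = 192.38 → 192
  G: 237 + 0.38×(255−237) = 237 + 6.84 = 243.84 → 244
  B: 193 + 0.38×(255−193) = 193 + 23.56 = 216.56 → 217
rgb(192, 244, 217) = #C0F4D9.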